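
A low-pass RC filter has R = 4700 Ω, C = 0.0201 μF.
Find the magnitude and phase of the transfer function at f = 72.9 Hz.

Step 1 — Angular frequency: ω = 2π·72.9 = 458 rad/s.
Step 2 — Transfer function: H(jω) = 1/(1 + jωRC).
Step 3 — Denominator: 1 + jωRC = 1 + j·458·4700·2.01e-08 = 1 + j0.04327.
Step 4 — H = 0.9981 - j0.04319.
Step 5 — Magnitude: |H| = 0.9991 (-0.0 dB); phase: φ = -2.5°.

|H| = 0.9991 (-0.0 dB), φ = -2.5°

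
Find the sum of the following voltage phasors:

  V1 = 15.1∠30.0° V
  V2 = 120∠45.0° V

Step 1 — Convert each phasor to rectangular form:
  V1 = 15.1·(cos(30.0°) + j·sin(30.0°)) = 13.08 + j7.55 V
  V2 = 120·(cos(45.0°) + j·sin(45.0°)) = 84.85 + j84.85 V
Step 2 — Sum components: V_total = 97.93 + j92.4 V.
Step 3 — Convert to polar: |V_total| = 134.6 V, ∠V_total = 43.3°.

V_total = 134.6∠43.3° V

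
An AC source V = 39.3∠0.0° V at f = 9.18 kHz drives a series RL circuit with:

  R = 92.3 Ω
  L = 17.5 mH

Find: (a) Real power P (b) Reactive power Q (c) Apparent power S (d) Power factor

Step 1 — Angular frequency: ω = 2π·f = 2π·9180 = 5.768e+04 rad/s.
Step 2 — Component impedances:
  R: Z = R = 92.3 Ω
  L: Z = jωL = j·5.768e+04·0.0175 = 0 + j1009 Ω
Step 3 — Series combination: Z_total = R + L = 92.3 + j1009 Ω = 1014∠84.8° Ω.
Step 4 — Source phasor: V = 39.3∠0.0° V = 39.3 V.
Step 5 — Current: I = V / Z = 0.003531 - j0.03861 A = 0.03877∠-84.8° A.
Step 6 — Complex power: S = V·I* = 0.1388 + j1.517 VA.
Step 7 — Real power: P = Re(S) = 0.1388 W.
Step 8 — Reactive power: Q = Im(S) = 1.517 VAR.
Step 9 — Apparent power: |S| = 1.524 VA.
Step 10 — Power factor: PF = P/|S| = 0.09106 (lagging).

(a) P = 0.1388 W  (b) Q = 1.517 VAR  (c) S = 1.524 VA  (d) PF = 0.09106 (lagging)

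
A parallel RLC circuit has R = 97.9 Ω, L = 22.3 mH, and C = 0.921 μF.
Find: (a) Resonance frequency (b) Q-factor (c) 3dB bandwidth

Step 1 — Resonance: ω₀ = 1/√(LC) = 1/√(0.0223·9.21e-07) = 6978 rad/s.
Step 2 — f₀ = ω₀/(2π) = 1111 Hz.
Step 3 — Parallel Q: Q = R/(ω₀L) = 97.9/(6978·0.0223) = 0.6292.
Step 4 — Bandwidth: Δω = ω₀/Q = 1.109e+04 rad/s; BW = Δω/(2π) = 1765 Hz.

(a) f₀ = 1111 Hz  (b) Q = 0.6292  (c) BW = 1765 Hz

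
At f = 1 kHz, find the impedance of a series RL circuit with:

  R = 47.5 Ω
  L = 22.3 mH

Step 1 — Angular frequency: ω = 2π·f = 2π·1000 = 6283 rad/s.
Step 2 — Component impedances:
  R: Z = R = 47.5 Ω
  L: Z = jωL = j·6283·0.0223 = 0 + j140.1 Ω
Step 3 — Series combination: Z_total = R + L = 47.5 + j140.1 Ω = 147.9∠71.3° Ω.

Z = 47.5 + j140.1 Ω = 147.9∠71.3° Ω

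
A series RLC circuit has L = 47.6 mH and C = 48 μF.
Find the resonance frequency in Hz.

Step 1 — Resonance condition Im(Z)=0 gives ω₀ = 1/√(LC).
Step 2 — ω₀ = 1/√(0.0476·4.8e-05) = 661.6 rad/s.
Step 3 — f₀ = ω₀/(2π) = 105.3 Hz.

f₀ = 105.3 Hz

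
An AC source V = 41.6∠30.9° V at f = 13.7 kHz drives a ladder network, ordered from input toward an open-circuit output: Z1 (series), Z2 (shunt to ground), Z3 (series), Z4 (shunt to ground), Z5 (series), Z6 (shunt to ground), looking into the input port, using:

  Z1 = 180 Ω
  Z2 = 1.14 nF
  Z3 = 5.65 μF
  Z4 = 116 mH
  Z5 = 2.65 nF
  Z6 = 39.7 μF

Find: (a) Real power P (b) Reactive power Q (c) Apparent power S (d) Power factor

Step 1 — Angular frequency: ω = 2π·f = 2π·1.37e+04 = 8.608e+04 rad/s.
Step 2 — Component impedances:
  Z1: Z = R = 180 Ω
  Z2: Z = 1/(jωC) = -j/(ω·C) = 0 - j1.019e+04 Ω
  Z3: Z = 1/(jωC) = -j/(ω·C) = 0 - j2.056 Ω
  Z4: Z = jωL = j·8.608e+04·0.116 = 0 + j9985 Ω
  Z5: Z = 1/(jωC) = -j/(ω·C) = 0 - j4384 Ω
  Z6: Z = 1/(jωC) = -j/(ω·C) = 0 - j0.2926 Ω
Step 3 — Ladder network (open output): work backward from the far end, alternating series and parallel combinations. Z_in = 180 - j4424 Ω = 4428∠-87.7° Ω.
Step 4 — Source phasor: V = 41.6∠30.9° V = 35.7 + j21.36 V.
Step 5 — Current: I = V / Z = -0.004493 + j0.008252 A = 0.009396∠118.6° A.
Step 6 — Complex power: S = V·I* = 0.01589 - j0.3905 VA.
Step 7 — Real power: P = Re(S) = 0.01589 W.
Step 8 — Reactive power: Q = Im(S) = -0.3905 VAR.
Step 9 — Apparent power: |S| = 0.3909 VA.
Step 10 — Power factor: PF = P/|S| = 0.04065 (leading).

(a) P = 0.01589 W  (b) Q = -0.3905 VAR  (c) S = 0.3909 VA  (d) PF = 0.04065 (leading)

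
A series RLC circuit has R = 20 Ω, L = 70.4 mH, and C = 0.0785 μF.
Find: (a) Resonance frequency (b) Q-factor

Step 1 — Resonance condition Im(Z)=0 gives ω₀ = 1/√(LC).
Step 2 — ω₀ = 1/√(0.0704·7.85e-08) = 1.345e+04 rad/s.
Step 3 — f₀ = ω₀/(2π) = 2141 Hz.
Step 4 — Series Q: Q = ω₀L/R = 1.345e+04·0.0704/20 = 47.35.

(a) f₀ = 2141 Hz  (b) Q = 47.35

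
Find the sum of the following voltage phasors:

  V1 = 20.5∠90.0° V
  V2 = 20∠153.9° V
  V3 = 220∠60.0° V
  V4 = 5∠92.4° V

Step 1 — Convert each phasor to rectangular form:
  V1 = 20.5·(cos(90.0°) + j·sin(90.0°)) = 0 + j20.5 V
  V2 = 20·(cos(153.9°) + j·sin(153.9°)) = -17.96 + j8.799 V
  V3 = 220·(cos(60.0°) + j·sin(60.0°)) = 110 + j190.5 V
  V4 = 5·(cos(92.4°) + j·sin(92.4°)) = -0.2094 + j4.996 V
Step 2 — Sum components: V_total = 91.83 + j224.8 V.
Step 3 — Convert to polar: |V_total| = 242.9 V, ∠V_total = 67.8°.

V_total = 242.9∠67.8° V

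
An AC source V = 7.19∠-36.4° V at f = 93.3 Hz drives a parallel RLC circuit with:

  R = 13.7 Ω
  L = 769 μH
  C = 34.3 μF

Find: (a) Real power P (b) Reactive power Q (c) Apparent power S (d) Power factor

Step 1 — Angular frequency: ω = 2π·f = 2π·93.3 = 586.2 rad/s.
Step 2 — Component impedances:
  R: Z = R = 13.7 Ω
  L: Z = jωL = j·586.2·0.000769 = 0 + j0.4508 Ω
  C: Z = 1/(jωC) = -j/(ω·C) = 0 - j49.73 Ω
Step 3 — Parallel combination: 1/Z_total = 1/R + 1/L + 1/C; Z_total = 0.01509 + j0.4544 Ω = 0.4547∠88.1° Ω.
Step 4 — Source phasor: V = 7.19∠-36.4° V = 5.787 - j4.267 V.
Step 5 — Current: I = V / Z = -8.956 - j13.03 A = 15.81∠-124.5° A.
Step 6 — Complex power: S = V·I* = 3.773 + j113.6 VA.
Step 7 — Real power: P = Re(S) = 3.773 W.
Step 8 — Reactive power: Q = Im(S) = 113.6 VAR.
Step 9 — Apparent power: |S| = 113.7 VA.
Step 10 — Power factor: PF = P/|S| = 0.03319 (lagging).

(a) P = 3.773 W  (b) Q = 113.6 VAR  (c) S = 113.7 VA  (d) PF = 0.03319 (lagging)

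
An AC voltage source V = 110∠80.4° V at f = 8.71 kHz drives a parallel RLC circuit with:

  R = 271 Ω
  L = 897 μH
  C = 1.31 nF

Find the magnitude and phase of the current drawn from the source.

Step 1 — Angular frequency: ω = 2π·f = 2π·8710 = 5.473e+04 rad/s.
Step 2 — Component impedances:
  R: Z = R = 271 Ω
  L: Z = jωL = j·5.473e+04·0.000897 = 0 + j49.09 Ω
  C: Z = 1/(jωC) = -j/(ω·C) = 0 - j1.395e+04 Ω
Step 3 — Parallel combination: 1/Z_total = 1/R + 1/L + 1/C; Z_total = 8.669 + j47.69 Ω = 48.47∠79.7° Ω.
Step 4 — Source phasor: V = 110∠80.4° V = 18.34 + j108.5 V.
Step 5 — Ohm's law: I = V / Z_total = (18.34 + j108.5) / (8.669 + j47.69) = 2.269 + j0.02784 A.
Step 6 — Convert to polar: |I| = 2.27 A, ∠I = 0.7°.

I = 2.27∠0.7° A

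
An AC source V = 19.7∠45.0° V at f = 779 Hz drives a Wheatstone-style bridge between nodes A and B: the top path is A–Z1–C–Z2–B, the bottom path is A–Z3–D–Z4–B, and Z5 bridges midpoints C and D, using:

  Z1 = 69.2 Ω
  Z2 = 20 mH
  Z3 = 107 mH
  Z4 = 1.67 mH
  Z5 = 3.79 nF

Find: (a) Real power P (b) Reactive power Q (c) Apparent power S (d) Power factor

Step 1 — Angular frequency: ω = 2π·f = 2π·779 = 4895 rad/s.
Step 2 — Component impedances:
  Z1: Z = R = 69.2 Ω
  Z2: Z = jωL = j·4895·0.02 = 0 + j97.89 Ω
  Z3: Z = jωL = j·4895·0.107 = 0 + j523.7 Ω
  Z4: Z = jωL = j·4895·0.00167 = 0 + j8.174 Ω
  Z5: Z = 1/(jωC) = -j/(ω·C) = 0 - j5.391e+04 Ω
Step 3 — Bridge requires nodal analysis (the Z5 bridge couples midpoints C and D, so the two paths cannot be reduced to a simple series/parallel combination). Setting node B to ground and injecting 1 A at node A, the 3-node admittance system at A, C, D solves to V_A = Z_AB = 48.74 + j88.15 Ω = 100.7∠61.1° Ω.
Step 4 — Source phasor: V = 19.7∠45.0° V = 13.93 + j13.93 V.
Step 5 — Current: I = V / Z = 0.1879 - j0.05411 A = 0.1956∠-16.1° A.
Step 6 — Complex power: S = V·I* = 1.864 + j3.372 VA.
Step 7 — Real power: P = Re(S) = 1.864 W.
Step 8 — Reactive power: Q = Im(S) = 3.372 VAR.
Step 9 — Apparent power: |S| = 3.853 VA.
Step 10 — Power factor: PF = P/|S| = 0.4839 (lagging).

(a) P = 1.864 W  (b) Q = 3.372 VAR  (c) S = 3.853 VA  (d) PF = 0.4839 (lagging)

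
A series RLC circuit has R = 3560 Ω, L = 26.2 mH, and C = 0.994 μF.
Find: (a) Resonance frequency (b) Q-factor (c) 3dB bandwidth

Step 1 — Resonance: ω₀ = 1/√(LC) = 1/√(0.0262·9.94e-07) = 6197 rad/s.
Step 2 — f₀ = ω₀/(2π) = 986.2 Hz.
Step 3 — Series Q: Q = ω₀L/R = 6197·0.0262/3560 = 0.0456.
Step 4 — Bandwidth: Δω = ω₀/Q = 1.359e+05 rad/s; BW = Δω/(2π) = 2.163e+04 Hz.

(a) f₀ = 986.2 Hz  (b) Q = 0.0456  (c) BW = 2.163e+04 Hz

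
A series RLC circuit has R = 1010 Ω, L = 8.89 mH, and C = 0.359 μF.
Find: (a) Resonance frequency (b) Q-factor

Step 1 — Resonance condition Im(Z)=0 gives ω₀ = 1/√(LC).
Step 2 — ω₀ = 1/√(0.00889·3.59e-07) = 1.77e+04 rad/s.
Step 3 — f₀ = ω₀/(2π) = 2817 Hz.
Step 4 — Series Q: Q = ω₀L/R = 1.77e+04·0.00889/1010 = 0.1558.

(a) f₀ = 2817 Hz  (b) Q = 0.1558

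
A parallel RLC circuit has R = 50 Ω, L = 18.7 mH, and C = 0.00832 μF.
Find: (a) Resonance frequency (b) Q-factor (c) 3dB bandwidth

Step 1 — Resonance: ω₀ = 1/√(LC) = 1/√(0.0187·8.32e-09) = 8.017e+04 rad/s.
Step 2 — f₀ = ω₀/(2π) = 1.276e+04 Hz.
Step 3 — Parallel Q: Q = R/(ω₀L) = 50/(8.017e+04·0.0187) = 0.03335.
Step 4 — Bandwidth: Δω = ω₀/Q = 2.404e+06 rad/s; BW = Δω/(2π) = 3.826e+05 Hz.

(a) f₀ = 1.276e+04 Hz  (b) Q = 0.03335  (c) BW = 3.826e+05 Hz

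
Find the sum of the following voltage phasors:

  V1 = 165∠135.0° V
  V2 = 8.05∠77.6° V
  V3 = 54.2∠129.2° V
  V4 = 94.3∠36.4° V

Step 1 — Convert each phasor to rectangular form:
  V1 = 165·(cos(135.0°) + j·sin(135.0°)) = -116.7 + j116.7 V
  V2 = 8.05·(cos(77.6°) + j·sin(77.6°)) = 1.729 + j7.862 V
  V3 = 54.2·(cos(129.2°) + j·sin(129.2°)) = -34.26 + j42 V
  V4 = 94.3·(cos(36.4°) + j·sin(36.4°)) = 75.9 + j55.96 V
Step 2 — Sum components: V_total = -73.3 + j222.5 V.
Step 3 — Convert to polar: |V_total| = 234.3 V, ∠V_total = 108.2°.

V_total = 234.3∠108.2° V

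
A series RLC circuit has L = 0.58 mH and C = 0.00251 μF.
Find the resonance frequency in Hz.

Step 1 — Resonance condition Im(Z)=0 gives ω₀ = 1/√(LC).
Step 2 — ω₀ = 1/√(0.00058·2.51e-09) = 8.288e+05 rad/s.
Step 3 — f₀ = ω₀/(2π) = 1.319e+05 Hz.

f₀ = 1.319e+05 Hz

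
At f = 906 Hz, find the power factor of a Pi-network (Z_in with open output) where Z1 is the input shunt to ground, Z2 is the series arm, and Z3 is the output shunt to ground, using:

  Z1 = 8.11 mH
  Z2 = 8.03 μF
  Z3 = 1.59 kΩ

Step 1 — Angular frequency: ω = 2π·f = 2π·906 = 5693 rad/s.
Step 2 — Component impedances:
  Z1: Z = jωL = j·5693·0.00811 = 0 + j46.17 Ω
  Z2: Z = 1/(jωC) = -j/(ω·C) = 0 - j21.88 Ω
  Z3: Z = R = 1590 Ω
Step 3 — With open output, the series arm Z2 and the output shunt Z3 appear in series to ground: Z2 + Z3 = 1590 - j21.88 Ω.
Step 4 — Parallel with input shunt Z1: Z_in = Z1 || (Z2 + Z3) = 1.34 + j46.15 Ω = 46.17∠88.3° Ω.
Step 5 — Power factor: PF = cos(φ) = Re(Z)/|Z| = 1.3402/46.166 = 0.02903.
Step 6 — Type: Im(Z) = 46.15 ⇒ lagging (phase φ = 88.3°).

PF = 0.02903 (lagging, φ = 88.3°)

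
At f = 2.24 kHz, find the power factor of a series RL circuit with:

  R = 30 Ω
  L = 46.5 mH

Step 1 — Angular frequency: ω = 2π·f = 2π·2240 = 1.407e+04 rad/s.
Step 2 — Component impedances:
  R: Z = R = 30 Ω
  L: Z = jωL = j·1.407e+04·0.0465 = 0 + j654.5 Ω
Step 3 — Series combination: Z_total = R + L = 30 + j654.5 Ω = 655.1∠87.4° Ω.
Step 4 — Power factor: PF = cos(φ) = Re(Z)/|Z| = 30/655.1 = 0.04579.
Step 5 — Type: Im(Z) = 654.5 ⇒ lagging (phase φ = 87.4°).

PF = 0.04579 (lagging, φ = 87.4°)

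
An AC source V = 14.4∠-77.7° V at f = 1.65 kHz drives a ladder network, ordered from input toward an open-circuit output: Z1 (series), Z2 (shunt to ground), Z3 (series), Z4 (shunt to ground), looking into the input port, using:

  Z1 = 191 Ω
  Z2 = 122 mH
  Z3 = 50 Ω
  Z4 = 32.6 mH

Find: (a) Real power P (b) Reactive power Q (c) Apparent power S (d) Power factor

Step 1 — Angular frequency: ω = 2π·f = 2π·1650 = 1.037e+04 rad/s.
Step 2 — Component impedances:
  Z1: Z = R = 191 Ω
  Z2: Z = jωL = j·1.037e+04·0.122 = 0 + j1265 Ω
  Z3: Z = R = 50 Ω
  Z4: Z = jωL = j·1.037e+04·0.0326 = 0 + j338 Ω
Step 3 — Ladder network (open output): work backward from the far end, alternating series and parallel combinations. Z_in = 222.1 + j267.7 Ω = 347.8∠50.3° Ω.
Step 4 — Source phasor: V = 14.4∠-77.7° V = 3.068 - j14.07 V.
Step 5 — Current: I = V / Z = -0.0255 - j0.03262 A = 0.0414∠-128.0° A.
Step 6 — Complex power: S = V·I* = 0.3807 + j0.4588 VA.
Step 7 — Real power: P = Re(S) = 0.3807 W.
Step 8 — Reactive power: Q = Im(S) = 0.4588 VAR.
Step 9 — Apparent power: |S| = 0.5962 VA.
Step 10 — Power factor: PF = P/|S| = 0.6386 (lagging).

(a) P = 0.3807 W  (b) Q = 0.4588 VAR  (c) S = 0.5962 VA  (d) PF = 0.6386 (lagging)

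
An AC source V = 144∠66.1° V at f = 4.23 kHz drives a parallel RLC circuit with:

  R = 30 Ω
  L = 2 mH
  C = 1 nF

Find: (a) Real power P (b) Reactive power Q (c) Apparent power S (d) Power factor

Step 1 — Angular frequency: ω = 2π·f = 2π·4230 = 2.658e+04 rad/s.
Step 2 — Component impedances:
  R: Z = R = 30 Ω
  L: Z = jωL = j·2.658e+04·0.002 = 0 + j53.16 Ω
  C: Z = 1/(jωC) = -j/(ω·C) = 0 - j3.763e+04 Ω
Step 3 — Parallel combination: 1/Z_total = 1/R + 1/L + 1/C; Z_total = 22.77 + j12.83 Ω = 26.14∠29.4° Ω.
Step 4 — Source phasor: V = 144∠66.1° V = 58.34 + j131.7 V.
Step 5 — Current: I = V / Z = 4.418 + j3.292 A = 5.51∠36.7° A.
Step 6 — Complex power: S = V·I* = 691.2 + j389.5 VA.
Step 7 — Real power: P = Re(S) = 691.2 W.
Step 8 — Reactive power: Q = Im(S) = 389.5 VAR.
Step 9 — Apparent power: |S| = 793.4 VA.
Step 10 — Power factor: PF = P/|S| = 0.8712 (lagging).

(a) P = 691.2 W  (b) Q = 389.5 VAR  (c) S = 793.4 VA  (d) PF = 0.8712 (lagging)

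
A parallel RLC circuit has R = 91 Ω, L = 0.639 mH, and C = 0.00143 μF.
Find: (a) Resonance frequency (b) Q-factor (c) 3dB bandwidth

Step 1 — Resonance: ω₀ = 1/√(LC) = 1/√(0.000639·1.43e-09) = 1.046e+06 rad/s.
Step 2 — f₀ = ω₀/(2π) = 1.665e+05 Hz.
Step 3 — Parallel Q: Q = R/(ω₀L) = 91/(1.046e+06·0.000639) = 0.1361.
Step 4 — Bandwidth: Δω = ω₀/Q = 7.685e+06 rad/s; BW = Δω/(2π) = 1.223e+06 Hz.

(a) f₀ = 1.665e+05 Hz  (b) Q = 0.1361  (c) BW = 1.223e+06 Hz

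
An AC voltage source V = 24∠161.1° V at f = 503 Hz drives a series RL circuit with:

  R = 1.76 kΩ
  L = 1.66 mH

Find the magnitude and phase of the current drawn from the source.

Step 1 — Angular frequency: ω = 2π·f = 2π·503 = 3160 rad/s.
Step 2 — Component impedances:
  R: Z = R = 1760 Ω
  L: Z = jωL = j·3160·0.00166 = 0 + j5.246 Ω
Step 3 — Series combination: Z_total = R + L = 1760 + j5.246 Ω = 1760∠0.2° Ω.
Step 4 — Source phasor: V = 24∠161.1° V = -22.71 + j7.774 V.
Step 5 — Ohm's law: I = V / Z_total = (-22.71 + j7.774) / (1760 + j5.246) = -0.01289 + j0.004455 A.
Step 6 — Convert to polar: |I| = 0.01364 A, ∠I = 160.9°.

I = 0.01364∠160.9° A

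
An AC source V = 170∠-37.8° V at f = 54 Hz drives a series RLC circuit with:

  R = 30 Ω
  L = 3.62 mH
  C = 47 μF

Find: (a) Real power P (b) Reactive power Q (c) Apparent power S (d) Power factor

Step 1 — Angular frequency: ω = 2π·f = 2π·54 = 339.3 rad/s.
Step 2 — Component impedances:
  R: Z = R = 30 Ω
  L: Z = jωL = j·339.3·0.00362 = 0 + j1.228 Ω
  C: Z = 1/(jωC) = -j/(ω·C) = 0 - j62.71 Ω
Step 3 — Series combination: Z_total = R + L + C = 30 - j61.48 Ω = 68.41∠-64.0° Ω.
Step 4 — Source phasor: V = 170∠-37.8° V = 134.3 - j104.2 V.
Step 5 — Current: I = V / Z = 2.23 + j1.097 A = 2.485∠26.2° A.
Step 6 — Complex power: S = V·I* = 185.3 - j379.7 VA.
Step 7 — Real power: P = Re(S) = 185.3 W.
Step 8 — Reactive power: Q = Im(S) = -379.7 VAR.
Step 9 — Apparent power: |S| = 422.5 VA.
Step 10 — Power factor: PF = P/|S| = 0.4385 (leading).

(a) P = 185.3 W  (b) Q = -379.7 VAR  (c) S = 422.5 VA  (d) PF = 0.4385 (leading)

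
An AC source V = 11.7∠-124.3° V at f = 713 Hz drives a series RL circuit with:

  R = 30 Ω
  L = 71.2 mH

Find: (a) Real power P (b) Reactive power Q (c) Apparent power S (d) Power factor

Step 1 — Angular frequency: ω = 2π·f = 2π·713 = 4480 rad/s.
Step 2 — Component impedances:
  R: Z = R = 30 Ω
  L: Z = jωL = j·4480·0.0712 = 0 + j319 Ω
Step 3 — Series combination: Z_total = R + L = 30 + j319 Ω = 320.4∠84.6° Ω.
Step 4 — Source phasor: V = 11.7∠-124.3° V = -6.593 - j9.665 V.
Step 5 — Current: I = V / Z = -0.03196 + j0.01766 A = 0.03652∠151.1° A.
Step 6 — Complex power: S = V·I* = 0.04001 + j0.4254 VA.
Step 7 — Real power: P = Re(S) = 0.04001 W.
Step 8 — Reactive power: Q = Im(S) = 0.4254 VAR.
Step 9 — Apparent power: |S| = 0.4273 VA.
Step 10 — Power factor: PF = P/|S| = 0.09364 (lagging).

(a) P = 0.04001 W  (b) Q = 0.4254 VAR  (c) S = 0.4273 VA  (d) PF = 0.09364 (lagging)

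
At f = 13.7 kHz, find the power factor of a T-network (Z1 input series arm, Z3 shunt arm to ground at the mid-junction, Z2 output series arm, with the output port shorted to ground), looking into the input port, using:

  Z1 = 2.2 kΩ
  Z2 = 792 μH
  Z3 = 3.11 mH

Step 1 — Angular frequency: ω = 2π·f = 2π·1.37e+04 = 8.608e+04 rad/s.
Step 2 — Component impedances:
  Z1: Z = R = 2200 Ω
  Z2: Z = jωL = j·8.608e+04·0.000792 = 0 + j68.18 Ω
  Z3: Z = jωL = j·8.608e+04·0.00311 = 0 + j267.7 Ω
Step 3 — With the output port shorted to ground, the output series arm Z2 runs from the junction to ground; the shunt arm Z3 also runs from the junction to ground. They appear in parallel: Z3 || Z2 = 0 + j54.34 Ω.
Step 4 — Series with input arm Z1: Z_in = Z1 + (Z3 || Z2) = 2200 + j54.34 Ω = 2201∠1.4° Ω.
Step 5 — Power factor: PF = cos(φ) = Re(Z)/|Z| = 2200/2200.7 = 0.9997.
Step 6 — Type: Im(Z) = 54.34 ⇒ lagging (phase φ = 1.4°).

PF = 0.9997 (lagging, φ = 1.4°)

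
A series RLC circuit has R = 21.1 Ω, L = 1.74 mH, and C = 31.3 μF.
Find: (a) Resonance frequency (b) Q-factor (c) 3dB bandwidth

Step 1 — Resonance condition Im(Z)=0 gives ω₀ = 1/√(LC).
Step 2 — ω₀ = 1/√(0.00174·3.13e-05) = 4285 rad/s.
Step 3 — f₀ = ω₀/(2π) = 682 Hz.
Step 4 — Series Q: Q = ω₀L/R = 4285·0.00174/21.1 = 0.3534.
Step 5 — 3dB bandwidth: Δω = ω₀/Q = 1.213e+04 rad/s; BW = Δω/(2π) = 1930 Hz.

(a) f₀ = 682 Hz  (b) Q = 0.3534  (c) BW = 1930 Hz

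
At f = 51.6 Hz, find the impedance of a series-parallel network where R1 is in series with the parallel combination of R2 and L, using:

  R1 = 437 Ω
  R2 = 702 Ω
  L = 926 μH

Step 1 — Angular frequency: ω = 2π·f = 2π·51.6 = 324.2 rad/s.
Step 2 — Component impedances:
  R1: Z = R = 437 Ω
  R2: Z = R = 702 Ω
  L: Z = jωL = j·324.2·0.000926 = 0 + j0.3002 Ω
Step 3 — Parallel branch: R2 || L = 1/(1/R2 + 1/L) = 0.0001284 + j0.3002 Ω.
Step 4 — Series with R1: Z_total = R1 + (R2 || L) = 437 + j0.3002 Ω = 437∠0.0° Ω.

Z = 437 + j0.3002 Ω = 437∠0.0° Ω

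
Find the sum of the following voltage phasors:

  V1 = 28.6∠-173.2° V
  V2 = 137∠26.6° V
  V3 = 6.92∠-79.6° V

Step 1 — Convert each phasor to rectangular form:
  V1 = 28.6·(cos(-173.2°) + j·sin(-173.2°)) = -28.4 - j3.386 V
  V2 = 137·(cos(26.6°) + j·sin(26.6°)) = 122.5 + j61.34 V
  V3 = 6.92·(cos(-79.6°) + j·sin(-79.6°)) = 1.249 - j6.806 V
Step 2 — Sum components: V_total = 95.35 + j51.15 V.
Step 3 — Convert to polar: |V_total| = 108.2 V, ∠V_total = 28.2°.

V_total = 108.2∠28.2° V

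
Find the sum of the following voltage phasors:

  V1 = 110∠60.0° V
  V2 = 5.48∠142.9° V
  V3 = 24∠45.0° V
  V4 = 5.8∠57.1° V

Step 1 — Convert each phasor to rectangular form:
  V1 = 110·(cos(60.0°) + j·sin(60.0°)) = 55 + j95.26 V
  V2 = 5.48·(cos(142.9°) + j·sin(142.9°)) = -4.371 + j3.306 V
  V3 = 24·(cos(45.0°) + j·sin(45.0°)) = 16.97 + j16.97 V
  V4 = 5.8·(cos(57.1°) + j·sin(57.1°)) = 3.15 + j4.87 V
Step 2 — Sum components: V_total = 70.75 + j120.4 V.
Step 3 — Convert to polar: |V_total| = 139.7 V, ∠V_total = 59.6°.

V_total = 139.7∠59.6° V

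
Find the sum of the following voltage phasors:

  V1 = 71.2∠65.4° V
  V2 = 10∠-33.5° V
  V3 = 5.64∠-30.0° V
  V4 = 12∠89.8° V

Step 1 — Convert each phasor to rectangular form:
  V1 = 71.2·(cos(65.4°) + j·sin(65.4°)) = 29.64 + j64.74 V
  V2 = 10·(cos(-33.5°) + j·sin(-33.5°)) = 8.339 - j5.519 V
  V3 = 5.64·(cos(-30.0°) + j·sin(-30.0°)) = 4.884 - j2.82 V
  V4 = 12·(cos(89.8°) + j·sin(89.8°)) = 0.04189 + j12 V
Step 2 — Sum components: V_total = 42.9 + j68.4 V.
Step 3 — Convert to polar: |V_total| = 80.74 V, ∠V_total = 57.9°.

V_total = 80.74∠57.9° V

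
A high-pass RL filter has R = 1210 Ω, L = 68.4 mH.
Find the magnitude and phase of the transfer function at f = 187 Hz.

Step 1 — Angular frequency: ω = 2π·187 = 1175 rad/s.
Step 2 — Transfer function: H(jω) = jωL/(R + jωL).
Step 3 — Numerator jωL = j·80.37; denominator R + jωL = 1210 + j80.37.
Step 4 — H = 0.004392 + j0.06613.
Step 5 — Magnitude: |H| = 0.06627 (-23.6 dB); phase: φ = 86.2°.

|H| = 0.06627 (-23.6 dB), φ = 86.2°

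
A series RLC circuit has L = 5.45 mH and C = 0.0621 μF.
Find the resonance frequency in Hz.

Step 1 — Resonance condition Im(Z)=0 gives ω₀ = 1/√(LC).
Step 2 — ω₀ = 1/√(0.00545·6.21e-08) = 5.436e+04 rad/s.
Step 3 — f₀ = ω₀/(2π) = 8651 Hz.

f₀ = 8651 Hz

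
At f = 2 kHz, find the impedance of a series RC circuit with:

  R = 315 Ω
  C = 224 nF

Step 1 — Angular frequency: ω = 2π·f = 2π·2000 = 1.257e+04 rad/s.
Step 2 — Component impedances:
  R: Z = R = 315 Ω
  C: Z = 1/(jωC) = -j/(ω·C) = 0 - j355.3 Ω
Step 3 — Series combination: Z_total = R + C = 315 - j355.3 Ω = 474.8∠-48.4° Ω.

Z = 315 - j355.3 Ω = 474.8∠-48.4° Ω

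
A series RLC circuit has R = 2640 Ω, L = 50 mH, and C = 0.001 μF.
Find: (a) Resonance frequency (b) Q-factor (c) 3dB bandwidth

Step 1 — Resonance: ω₀ = 1/√(LC) = 1/√(0.05·1e-09) = 1.414e+05 rad/s.
Step 2 — f₀ = ω₀/(2π) = 2.251e+04 Hz.
Step 3 — Series Q: Q = ω₀L/R = 1.414e+05·0.05/2640 = 2.678.
Step 4 — Bandwidth: Δω = ω₀/Q = 5.28e+04 rad/s; BW = Δω/(2π) = 8403 Hz.

(a) f₀ = 2.251e+04 Hz  (b) Q = 2.678  (c) BW = 8403 Hz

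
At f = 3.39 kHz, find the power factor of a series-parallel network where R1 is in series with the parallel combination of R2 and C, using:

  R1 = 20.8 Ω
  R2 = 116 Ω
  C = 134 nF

Step 1 — Angular frequency: ω = 2π·f = 2π·3390 = 2.13e+04 rad/s.
Step 2 — Component impedances:
  R1: Z = R = 20.8 Ω
  R2: Z = R = 116 Ω
  C: Z = 1/(jωC) = -j/(ω·C) = 0 - j350.4 Ω
Step 3 — Parallel branch: R2 || C = 1/(1/R2 + 1/C) = 104.5 - j34.61 Ω.
Step 4 — Series with R1: Z_total = R1 + (R2 || C) = 125.3 - j34.61 Ω = 130∠-15.4° Ω.
Step 5 — Power factor: PF = cos(φ) = Re(Z)/|Z| = 125.34/130.03 = 0.9639.
Step 6 — Type: Im(Z) = -34.61 ⇒ leading (phase φ = -15.4°).

PF = 0.9639 (leading, φ = -15.4°)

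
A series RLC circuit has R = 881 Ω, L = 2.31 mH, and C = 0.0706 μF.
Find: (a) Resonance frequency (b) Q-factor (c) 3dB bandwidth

Step 1 — Resonance: ω₀ = 1/√(LC) = 1/√(0.00231·7.06e-08) = 7.831e+04 rad/s.
Step 2 — f₀ = ω₀/(2π) = 1.246e+04 Hz.
Step 3 — Series Q: Q = ω₀L/R = 7.831e+04·0.00231/881 = 0.2053.
Step 4 — Bandwidth: Δω = ω₀/Q = 3.814e+05 rad/s; BW = Δω/(2π) = 6.07e+04 Hz.

(a) f₀ = 1.246e+04 Hz  (b) Q = 0.2053  (c) BW = 6.07e+04 Hz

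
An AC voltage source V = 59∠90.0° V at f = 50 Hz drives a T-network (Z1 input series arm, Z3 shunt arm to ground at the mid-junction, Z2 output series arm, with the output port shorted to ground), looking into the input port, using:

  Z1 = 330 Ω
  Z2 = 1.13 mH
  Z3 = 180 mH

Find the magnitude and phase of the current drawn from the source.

Step 1 — Angular frequency: ω = 2π·f = 2π·50 = 314.2 rad/s.
Step 2 — Component impedances:
  Z1: Z = R = 330 Ω
  Z2: Z = jωL = j·314.2·0.00113 = 0 + j0.355 Ω
  Z3: Z = jωL = j·314.2·0.18 = 0 + j56.55 Ω
Step 3 — With the output port shorted to ground, the output series arm Z2 runs from the junction to ground; the shunt arm Z3 also runs from the junction to ground. They appear in parallel: Z3 || Z2 = 0 + j0.3528 Ω.
Step 4 — Series with input arm Z1: Z_in = Z1 + (Z3 || Z2) = 330 + j0.3528 Ω = 330∠0.1° Ω.
Step 5 — Source phasor: V = 59∠90.0° V = 0 + j59 V.
Step 6 — Ohm's law: I = V / Z_total = (0 + j59) / (330 + j0.3528) = 0.0001911 + j0.1788 A.
Step 7 — Convert to polar: |I| = 0.1788 A, ∠I = 89.9°.

I = 0.1788∠89.9° A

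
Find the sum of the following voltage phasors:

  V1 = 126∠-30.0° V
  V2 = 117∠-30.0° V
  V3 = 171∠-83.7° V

Step 1 — Convert each phasor to rectangular form:
  V1 = 126·(cos(-30.0°) + j·sin(-30.0°)) = 109.1 - j63 V
  V2 = 117·(cos(-30.0°) + j·sin(-30.0°)) = 101.3 - j58.5 V
  V3 = 171·(cos(-83.7°) + j·sin(-83.7°)) = 18.76 - j170 V
Step 2 — Sum components: V_total = 229.2 - j291.5 V.
Step 3 — Convert to polar: |V_total| = 370.8 V, ∠V_total = -51.8°.

V_total = 370.8∠-51.8° V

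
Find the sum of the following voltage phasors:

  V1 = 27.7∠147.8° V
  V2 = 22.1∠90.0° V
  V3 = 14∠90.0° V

Step 1 — Convert each phasor to rectangular form:
  V1 = 27.7·(cos(147.8°) + j·sin(147.8°)) = -23.44 + j14.76 V
  V2 = 22.1·(cos(90.0°) + j·sin(90.0°)) = 0 + j22.1 V
  V3 = 14·(cos(90.0°) + j·sin(90.0°)) = 0 + j14 V
Step 2 — Sum components: V_total = -23.44 + j50.86 V.
Step 3 — Convert to polar: |V_total| = 56 V, ∠V_total = 114.7°.

V_total = 56∠114.7° V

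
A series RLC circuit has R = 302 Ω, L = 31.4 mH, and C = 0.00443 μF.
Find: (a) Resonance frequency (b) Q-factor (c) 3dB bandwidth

Step 1 — Resonance: ω₀ = 1/√(LC) = 1/√(0.0314·4.43e-09) = 8.479e+04 rad/s.
Step 2 — f₀ = ω₀/(2π) = 1.349e+04 Hz.
Step 3 — Series Q: Q = ω₀L/R = 8.479e+04·0.0314/302 = 8.816.
Step 4 — Bandwidth: Δω = ω₀/Q = 9618 rad/s; BW = Δω/(2π) = 1531 Hz.

(a) f₀ = 1.349e+04 Hz  (b) Q = 8.816  (c) BW = 1531 Hz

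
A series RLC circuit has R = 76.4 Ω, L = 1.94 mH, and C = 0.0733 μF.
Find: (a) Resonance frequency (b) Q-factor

Step 1 — Resonance condition Im(Z)=0 gives ω₀ = 1/√(LC).
Step 2 — ω₀ = 1/√(0.00194·7.33e-08) = 8.386e+04 rad/s.
Step 3 — f₀ = ω₀/(2π) = 1.335e+04 Hz.
Step 4 — Series Q: Q = ω₀L/R = 8.386e+04·0.00194/76.4 = 2.129.

(a) f₀ = 1.335e+04 Hz  (b) Q = 2.129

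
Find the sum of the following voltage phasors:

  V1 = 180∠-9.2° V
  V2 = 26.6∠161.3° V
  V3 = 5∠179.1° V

Step 1 — Convert each phasor to rectangular form:
  V1 = 180·(cos(-9.2°) + j·sin(-9.2°)) = 177.7 - j28.78 V
  V2 = 26.6·(cos(161.3°) + j·sin(161.3°)) = -25.2 + j8.528 V
  V3 = 5·(cos(179.1°) + j·sin(179.1°)) = -4.999 + j0.07854 V
Step 2 — Sum components: V_total = 147.5 - j20.17 V.
Step 3 — Convert to polar: |V_total| = 148.9 V, ∠V_total = -7.8°.

V_total = 148.9∠-7.8° V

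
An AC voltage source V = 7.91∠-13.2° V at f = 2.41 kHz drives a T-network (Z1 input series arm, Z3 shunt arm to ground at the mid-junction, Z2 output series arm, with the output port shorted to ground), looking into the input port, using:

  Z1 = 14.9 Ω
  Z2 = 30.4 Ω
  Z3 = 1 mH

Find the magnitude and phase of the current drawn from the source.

Step 1 — Angular frequency: ω = 2π·f = 2π·2410 = 1.514e+04 rad/s.
Step 2 — Component impedances:
  Z1: Z = R = 14.9 Ω
  Z2: Z = R = 30.4 Ω
  Z3: Z = jωL = j·1.514e+04·0.001 = 0 + j15.14 Ω
Step 3 — With the output port shorted to ground, the output series arm Z2 runs from the junction to ground; the shunt arm Z3 also runs from the junction to ground. They appear in parallel: Z3 || Z2 = 6.043 + j12.13 Ω.
Step 4 — Series with input arm Z1: Z_in = Z1 + (Z3 || Z2) = 20.94 + j12.13 Ω = 24.2∠30.1° Ω.
Step 5 — Source phasor: V = 7.91∠-13.2° V = 7.701 - j1.806 V.
Step 6 — Ohm's law: I = V / Z_total = (7.701 - j1.806) / (20.94 + j12.13) = 0.2379 - j0.2241 A.
Step 7 — Convert to polar: |I| = 0.3268 A, ∠I = -43.3°.

I = 0.3268∠-43.3° A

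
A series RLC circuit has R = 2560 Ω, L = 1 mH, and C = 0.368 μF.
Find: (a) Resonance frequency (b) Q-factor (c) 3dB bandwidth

Step 1 — Resonance: ω₀ = 1/√(LC) = 1/√(0.001·3.68e-07) = 5.213e+04 rad/s.
Step 2 — f₀ = ω₀/(2π) = 8297 Hz.
Step 3 — Series Q: Q = ω₀L/R = 5.213e+04·0.001/2560 = 0.02036.
Step 4 — Bandwidth: Δω = ω₀/Q = 2.56e+06 rad/s; BW = Δω/(2π) = 4.074e+05 Hz.

(a) f₀ = 8297 Hz  (b) Q = 0.02036  (c) BW = 4.074e+05 Hz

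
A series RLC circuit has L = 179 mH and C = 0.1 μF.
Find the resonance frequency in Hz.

Step 1 — Resonance condition Im(Z)=0 gives ω₀ = 1/√(LC).
Step 2 — ω₀ = 1/√(0.179·1e-07) = 7474 rad/s.
Step 3 — f₀ = ω₀/(2π) = 1190 Hz.

f₀ = 1190 Hz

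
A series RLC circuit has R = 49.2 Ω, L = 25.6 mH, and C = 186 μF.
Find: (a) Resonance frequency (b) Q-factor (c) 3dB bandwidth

Step 1 — Resonance: ω₀ = 1/√(LC) = 1/√(0.0256·0.000186) = 458.3 rad/s.
Step 2 — f₀ = ω₀/(2π) = 72.94 Hz.
Step 3 — Series Q: Q = ω₀L/R = 458.3·0.0256/49.2 = 0.2385.
Step 4 — Bandwidth: Δω = ω₀/Q = 1922 rad/s; BW = Δω/(2π) = 305.9 Hz.

(a) f₀ = 72.94 Hz  (b) Q = 0.2385  (c) BW = 305.9 Hz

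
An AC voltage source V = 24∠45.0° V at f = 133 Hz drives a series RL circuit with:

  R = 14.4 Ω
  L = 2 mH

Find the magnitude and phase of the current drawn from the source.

Step 1 — Angular frequency: ω = 2π·f = 2π·133 = 835.7 rad/s.
Step 2 — Component impedances:
  R: Z = R = 14.4 Ω
  L: Z = jωL = j·835.7·0.002 = 0 + j1.671 Ω
Step 3 — Series combination: Z_total = R + L = 14.4 + j1.671 Ω = 14.5∠6.6° Ω.
Step 4 — Source phasor: V = 24∠45.0° V = 16.97 + j16.97 V.
Step 5 — Ohm's law: I = V / Z_total = (16.97 + j16.97) / (14.4 + j1.671) = 1.298 + j1.028 A.
Step 6 — Convert to polar: |I| = 1.656 A, ∠I = 38.4°.

I = 1.656∠38.4° A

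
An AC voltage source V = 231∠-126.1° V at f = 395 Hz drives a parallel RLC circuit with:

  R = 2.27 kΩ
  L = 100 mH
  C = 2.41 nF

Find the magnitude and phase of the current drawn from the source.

Step 1 — Angular frequency: ω = 2π·f = 2π·395 = 2482 rad/s.
Step 2 — Component impedances:
  R: Z = R = 2270 Ω
  L: Z = jωL = j·2482·0.1 = 0 + j248.2 Ω
  C: Z = 1/(jωC) = -j/(ω·C) = 0 - j1.672e+05 Ω
Step 3 — Parallel combination: 1/Z_total = 1/R + 1/L + 1/C; Z_total = 26.89 + j245.6 Ω = 247.1∠83.8° Ω.
Step 4 — Source phasor: V = 231∠-126.1° V = -136.1 - j186.6 V.
Step 5 — Ohm's law: I = V / Z_total = (-136.1 - j186.6) / (26.89 + j245.6) = -0.8109 + j0.4654 A.
Step 6 — Convert to polar: |I| = 0.9349 A, ∠I = 150.1°.

I = 0.9349∠150.1° A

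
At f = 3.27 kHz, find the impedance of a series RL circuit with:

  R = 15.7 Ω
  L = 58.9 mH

Step 1 — Angular frequency: ω = 2π·f = 2π·3270 = 2.055e+04 rad/s.
Step 2 — Component impedances:
  R: Z = R = 15.7 Ω
  L: Z = jωL = j·2.055e+04·0.0589 = 0 + j1210 Ω
Step 3 — Series combination: Z_total = R + L = 15.7 + j1210 Ω = 1210∠89.3° Ω.

Z = 15.7 + j1210 Ω = 1210∠89.3° Ω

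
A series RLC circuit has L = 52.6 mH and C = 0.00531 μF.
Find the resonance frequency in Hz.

Step 1 — Resonance condition Im(Z)=0 gives ω₀ = 1/√(LC).
Step 2 — ω₀ = 1/√(0.0526·5.31e-09) = 5.984e+04 rad/s.
Step 3 — f₀ = ω₀/(2π) = 9523 Hz.

f₀ = 9523 Hz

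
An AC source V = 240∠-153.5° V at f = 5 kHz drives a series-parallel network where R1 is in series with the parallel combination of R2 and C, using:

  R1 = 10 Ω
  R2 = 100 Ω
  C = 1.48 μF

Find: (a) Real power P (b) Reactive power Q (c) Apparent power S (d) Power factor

Step 1 — Angular frequency: ω = 2π·f = 2π·5000 = 3.142e+04 rad/s.
Step 2 — Component impedances:
  R1: Z = R = 10 Ω
  R2: Z = R = 100 Ω
  C: Z = 1/(jωC) = -j/(ω·C) = 0 - j21.51 Ω
Step 3 — Parallel branch: R2 || C = 1/(1/R2 + 1/C) = 4.421 - j20.56 Ω.
Step 4 — Series with R1: Z_total = R1 + (R2 || C) = 14.42 - j20.56 Ω = 25.11∠-54.9° Ω.
Step 5 — Source phasor: V = 240∠-153.5° V = -214.8 - j107.1 V.
Step 6 — Current: I = V / Z = -1.421 - j9.451 A = 9.558∠-98.6° A.
Step 7 — Complex power: S = V·I* = 1317 - j1878 VA.
Step 8 — Real power: P = Re(S) = 1317 W.
Step 9 — Reactive power: Q = Im(S) = -1878 VAR.
Step 10 — Apparent power: |S| = 2294 VA.
Step 11 — Power factor: PF = P/|S| = 0.5743 (leading).

(a) P = 1317 W  (b) Q = -1878 VAR  (c) S = 2294 VA  (d) PF = 0.5743 (leading)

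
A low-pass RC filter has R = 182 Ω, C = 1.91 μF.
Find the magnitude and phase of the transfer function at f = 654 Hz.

Step 1 — Angular frequency: ω = 2π·654 = 4109 rad/s.
Step 2 — Transfer function: H(jω) = 1/(1 + jωRC).
Step 3 — Denominator: 1 + jωRC = 1 + j·4109·182·1.91e-06 = 1 + j1.428.
Step 4 — H = 0.3289 - j0.4698.
Step 5 — Magnitude: |H| = 0.5735 (-4.8 dB); phase: φ = -55.0°.

|H| = 0.5735 (-4.8 dB), φ = -55.0°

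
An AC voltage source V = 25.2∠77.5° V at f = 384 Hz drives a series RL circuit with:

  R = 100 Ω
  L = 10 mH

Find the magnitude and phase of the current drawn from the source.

Step 1 — Angular frequency: ω = 2π·f = 2π·384 = 2413 rad/s.
Step 2 — Component impedances:
  R: Z = R = 100 Ω
  L: Z = jωL = j·2413·0.01 = 0 + j24.13 Ω
Step 3 — Series combination: Z_total = R + L = 100 + j24.13 Ω = 102.9∠13.6° Ω.
Step 4 — Source phasor: V = 25.2∠77.5° V = 5.454 + j24.6 V.
Step 5 — Ohm's law: I = V / Z_total = (5.454 + j24.6) / (100 + j24.13) = 0.1076 + j0.2201 A.
Step 6 — Convert to polar: |I| = 0.245 A, ∠I = 63.9°.

I = 0.245∠63.9° A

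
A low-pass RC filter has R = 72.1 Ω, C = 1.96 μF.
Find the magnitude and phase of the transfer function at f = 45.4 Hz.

Step 1 — Angular frequency: ω = 2π·45.4 = 285.3 rad/s.
Step 2 — Transfer function: H(jω) = 1/(1 + jωRC).
Step 3 — Denominator: 1 + jωRC = 1 + j·285.3·72.1·1.96e-06 = 1 + j0.04031.
Step 4 — H = 0.9984 - j0.04025.
Step 5 — Magnitude: |H| = 0.9992 (-0.0 dB); phase: φ = -2.3°.

|H| = 0.9992 (-0.0 dB), φ = -2.3°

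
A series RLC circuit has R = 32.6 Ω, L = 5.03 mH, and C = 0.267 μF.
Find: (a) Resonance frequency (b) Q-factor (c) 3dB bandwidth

Step 1 — Resonance condition Im(Z)=0 gives ω₀ = 1/√(LC).
Step 2 — ω₀ = 1/√(0.00503·2.67e-07) = 2.729e+04 rad/s.
Step 3 — f₀ = ω₀/(2π) = 4343 Hz.
Step 4 — Series Q: Q = ω₀L/R = 2.729e+04·0.00503/32.6 = 4.21.
Step 5 — 3dB bandwidth: Δω = ω₀/Q = 6481 rad/s; BW = Δω/(2π) = 1032 Hz.

(a) f₀ = 4343 Hz  (b) Q = 4.21  (c) BW = 1032 Hz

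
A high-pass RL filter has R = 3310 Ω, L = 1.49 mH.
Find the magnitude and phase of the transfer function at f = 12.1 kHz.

Step 1 — Angular frequency: ω = 2π·1.21e+04 = 7.603e+04 rad/s.
Step 2 — Transfer function: H(jω) = jωL/(R + jωL).
Step 3 — Numerator jωL = j·113.3; denominator R + jωL = 3310 + j113.3.
Step 4 — H = 0.00117 + j0.03418.
Step 5 — Magnitude: |H| = 0.0342 (-29.3 dB); phase: φ = 88.0°.

|H| = 0.0342 (-29.3 dB), φ = 88.0°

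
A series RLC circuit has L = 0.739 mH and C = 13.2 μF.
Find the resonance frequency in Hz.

Step 1 — Resonance condition Im(Z)=0 gives ω₀ = 1/√(LC).
Step 2 — ω₀ = 1/√(0.000739·1.32e-05) = 1.012e+04 rad/s.
Step 3 — f₀ = ω₀/(2π) = 1611 Hz.

f₀ = 1611 Hz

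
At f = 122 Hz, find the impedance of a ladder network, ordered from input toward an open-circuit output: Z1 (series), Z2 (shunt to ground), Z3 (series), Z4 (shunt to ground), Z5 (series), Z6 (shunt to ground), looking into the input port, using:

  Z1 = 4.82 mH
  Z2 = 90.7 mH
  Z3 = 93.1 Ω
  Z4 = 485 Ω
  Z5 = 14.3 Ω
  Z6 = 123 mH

Step 1 — Angular frequency: ω = 2π·f = 2π·122 = 766.5 rad/s.
Step 2 — Component impedances:
  Z1: Z = jωL = j·766.5·0.00482 = 0 + j3.695 Ω
  Z2: Z = jωL = j·766.5·0.0907 = 0 + j69.53 Ω
  Z3: Z = R = 93.1 Ω
  Z4: Z = R = 485 Ω
  Z5: Z = R = 14.3 Ω
  Z6: Z = jωL = j·766.5·0.123 = 0 + j94.29 Ω
Step 3 — Ladder network (open output): work backward from the far end, alternating series and parallel combinations. Z_in = 15.14 + j54.12 Ω = 56.2∠74.4° Ω.

Z = 15.14 + j54.12 Ω = 56.2∠74.4° Ω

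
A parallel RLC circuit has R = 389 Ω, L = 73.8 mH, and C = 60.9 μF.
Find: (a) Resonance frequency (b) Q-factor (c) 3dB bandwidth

Step 1 — Resonance: ω₀ = 1/√(LC) = 1/√(0.0738·6.09e-05) = 471.7 rad/s.
Step 2 — f₀ = ω₀/(2π) = 75.07 Hz.
Step 3 — Parallel Q: Q = R/(ω₀L) = 389/(471.7·0.0738) = 11.17.
Step 4 — Bandwidth: Δω = ω₀/Q = 42.21 rad/s; BW = Δω/(2π) = 6.718 Hz.

(a) f₀ = 75.07 Hz  (b) Q = 11.17  (c) BW = 6.718 Hz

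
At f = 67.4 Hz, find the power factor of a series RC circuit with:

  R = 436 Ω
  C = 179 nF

Step 1 — Angular frequency: ω = 2π·f = 2π·67.4 = 423.5 rad/s.
Step 2 — Component impedances:
  R: Z = R = 436 Ω
  C: Z = 1/(jωC) = -j/(ω·C) = 0 - j1.319e+04 Ω
Step 3 — Series combination: Z_total = R + C = 436 - j1.319e+04 Ω = 1.32e+04∠-88.1° Ω.
Step 4 — Power factor: PF = cos(φ) = Re(Z)/|Z| = 436/1.32e+04 = 0.03303.
Step 5 — Type: Im(Z) = -1.319e+04 ⇒ leading (phase φ = -88.1°).

PF = 0.03303 (leading, φ = -88.1°)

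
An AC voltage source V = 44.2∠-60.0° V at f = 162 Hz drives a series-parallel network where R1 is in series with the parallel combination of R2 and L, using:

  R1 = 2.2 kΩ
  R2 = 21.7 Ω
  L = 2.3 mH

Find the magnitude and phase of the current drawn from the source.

Step 1 — Angular frequency: ω = 2π·f = 2π·162 = 1018 rad/s.
Step 2 — Component impedances:
  R1: Z = R = 2200 Ω
  R2: Z = R = 21.7 Ω
  L: Z = jωL = j·1018·0.0023 = 0 + j2.341 Ω
Step 3 — Parallel branch: R2 || L = 1/(1/R2 + 1/L) = 0.2497 + j2.314 Ω.
Step 4 — Series with R1: Z_total = R1 + (R2 || L) = 2200 + j2.314 Ω = 2200∠0.1° Ω.
Step 5 — Source phasor: V = 44.2∠-60.0° V = 22.1 - j38.28 V.
Step 6 — Ohm's law: I = V / Z_total = (22.1 - j38.28) / (2200 + j2.314) = 0.01003 - j0.01741 A.
Step 7 — Convert to polar: |I| = 0.02009 A, ∠I = -60.1°.

I = 0.02009∠-60.1° A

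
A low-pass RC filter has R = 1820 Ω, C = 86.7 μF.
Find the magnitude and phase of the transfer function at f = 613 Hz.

Step 1 — Angular frequency: ω = 2π·613 = 3852 rad/s.
Step 2 — Transfer function: H(jω) = 1/(1 + jωRC).
Step 3 — Denominator: 1 + jωRC = 1 + j·3852·1820·8.67e-05 = 1 + j607.8.
Step 4 — H = 2.707e-06 - j0.001645.
Step 5 — Magnitude: |H| = 0.001645 (-55.7 dB); phase: φ = -89.9°.

|H| = 0.001645 (-55.7 dB), φ = -89.9°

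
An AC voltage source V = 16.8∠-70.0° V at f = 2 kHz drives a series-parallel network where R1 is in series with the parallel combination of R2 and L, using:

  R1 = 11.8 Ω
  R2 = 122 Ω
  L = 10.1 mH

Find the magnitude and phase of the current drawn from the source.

Step 1 — Angular frequency: ω = 2π·f = 2π·2000 = 1.257e+04 rad/s.
Step 2 — Component impedances:
  R1: Z = R = 11.8 Ω
  R2: Z = R = 122 Ω
  L: Z = jωL = j·1.257e+04·0.0101 = 0 + j126.9 Ω
Step 3 — Parallel branch: R2 || L = 1/(1/R2 + 1/L) = 63.41 + j60.95 Ω.
Step 4 — Series with R1: Z_total = R1 + (R2 || L) = 75.21 + j60.95 Ω = 96.81∠39.0° Ω.
Step 5 — Source phasor: V = 16.8∠-70.0° V = 5.746 - j15.79 V.
Step 6 — Ohm's law: I = V / Z_total = (5.746 - j15.79) / (75.21 + j60.95) = -0.05656 - j0.1641 A.
Step 7 — Convert to polar: |I| = 0.1735 A, ∠I = -109.0°.

I = 0.1735∠-109.0° A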